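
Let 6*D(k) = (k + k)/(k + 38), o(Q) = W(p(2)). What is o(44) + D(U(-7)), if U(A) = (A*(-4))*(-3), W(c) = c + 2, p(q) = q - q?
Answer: 60/23 ≈ 2.6087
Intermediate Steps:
p(q) = 0
W(c) = 2 + c
U(A) = 12*A (U(A) = -4*A*(-3) = 12*A)
o(Q) = 2 (o(Q) = 2 + 0 = 2)
D(k) = k/(3*(38 + k)) (D(k) = ((k + k)/(k + 38))/6 = ((2*k)/(38 + k))/6 = (2*k/(38 + k))/6 = k/(3*(38 + k)))
o(44) + D(U(-7)) = 2 + (12*(-7))/(3*(38 + 12*(-7))) = 2 + (⅓)*(-84)/(38 - 84) = 2 + (⅓)*(-84)/(-46) = 2 + (⅓)*(-84)*(-1/46) = 2 + 14/23 = 60/23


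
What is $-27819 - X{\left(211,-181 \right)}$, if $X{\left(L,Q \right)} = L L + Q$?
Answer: $-72159$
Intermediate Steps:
$X{\left(L,Q \right)} = Q + L^{2}$ ($X{\left(L,Q \right)} = L^{2} + Q = Q + L^{2}$)
$-27819 - X{\left(211,-181 \right)} = -27819 - \left(-181 + 211^{2}\right) = -27819 - \left(-181 + 44521\right) = -27819 - 44340 = -72159$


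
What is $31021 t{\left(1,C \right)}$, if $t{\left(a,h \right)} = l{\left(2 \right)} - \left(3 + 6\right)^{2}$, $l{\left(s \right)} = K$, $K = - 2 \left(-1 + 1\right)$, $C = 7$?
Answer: $-2512701$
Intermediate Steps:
$K = 0$ ($K = \left(-2\right) 0 = 0$)
$l{\left(s \right)} = 0$
$t{\left(a,h \right)} = -81$ ($t{\left(a,h \right)} = 0 - \left(3 + 6\right)^{2} = 0 - 9^{2} = 0 - 81 = -81$)
$31021 t{\left(1,C \right)} = 31021 \left(-81\right) = -2512701$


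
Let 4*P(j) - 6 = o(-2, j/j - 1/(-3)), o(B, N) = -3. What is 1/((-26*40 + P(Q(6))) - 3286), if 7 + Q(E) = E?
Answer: -4/17301 ≈ -0.00023120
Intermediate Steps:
Q(E) = -7 + E
P(j) = 3/4 (P(j) = 3/2 + (1/4)*(-3) = 3/2 - 3/4 = 3/4)
1/((-26*40 + P(Q(6))) - 3286) = 1/((-26*40 + 3/4) - 3286) = 1/((-1040 + 3/4) - 3286) = 1/(-4157/4 - 3286) = 1/(-17301/4) = -4/17301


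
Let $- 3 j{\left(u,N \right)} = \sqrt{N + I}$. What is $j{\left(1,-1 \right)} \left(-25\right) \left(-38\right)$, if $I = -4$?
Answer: $- \frac{950 i \sqrt{5}}{3} \approx - 708.09 i$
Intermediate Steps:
$j{\left(u,N \right)} = - \frac{\sqrt{-4 + N}}{3}$ ($j{\left(u,N \right)} = - \frac{\sqrt{N - 4}}{3} = - \frac{\sqrt{-4 + N}}{3}$)
$j{\left(1,-1 \right)} \left(-25\right) \left(-38\right) = - \frac{\sqrt{-4 - 1}}{3} \left(-25\right) \left(-38\right) = - \frac{\sqrt{-5}}{3} \left(-25\right) \left(-38\right) = - \frac{i \sqrt{5}}{3} \left(-25\right) \left(-38\right) = \frac{25 i \sqrt{5}}{3} \left(-38\right) = - \frac{950 i \sqrt{5}}{3}$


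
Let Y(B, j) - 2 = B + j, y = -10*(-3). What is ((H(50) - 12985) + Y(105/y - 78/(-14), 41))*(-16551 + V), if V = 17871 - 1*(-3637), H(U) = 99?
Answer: -890648975/14 ≈ -6.3618e+7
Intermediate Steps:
y = 30
V = 21508 (V = 17871 + 3637 = 21508)
Y(B, j) = 2 + B + j (Y(B, j) = 2 + (B + j) = 2 + B + j)
((H(50) - 12985) + Y(105/y - 78/(-14), 41))*(-16551 + V) = ((99 - 12985) + (2 + (105/30 - 78/(-14)) + 41))*(-16551 + 21508) = (-12886 + (2 + (105*(1/30) - 78*(-1/14)) + 41))*4957 = (-12886 + (2 + (7/2 + 39/7) + 41))*4957 = (-12886 + (2 + 127/14 + 41))*4957 = (-12886 + 729/14)*4957 = -179675/14*4957 = -890648975/14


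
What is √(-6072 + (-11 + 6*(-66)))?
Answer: I*√6479 ≈ 80.492*I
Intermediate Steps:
√(-6072 + (-11 + 6*(-66))) = √(-6072 + (-11 - 396)) = √(-6072 - 407) = √(-6479) = I*√6479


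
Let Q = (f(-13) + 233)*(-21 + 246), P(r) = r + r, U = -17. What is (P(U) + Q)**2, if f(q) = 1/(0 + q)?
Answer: 463567616164/169 ≈ 2.7430e+9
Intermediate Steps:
f(q) = 1/q
P(r) = 2*r
Q = 681300/13 (Q = (1/(-13) + 233)*(-21 + 246) = (-1/13 + 233)*225 = (3028/13)*225 = 681300/13 ≈ 52408.)
(P(U) + Q)**2 = (2*(-17) + 681300/13)**2 = (-34 + 681300/13)**2 = (680858/13)**2 = 463567616164/169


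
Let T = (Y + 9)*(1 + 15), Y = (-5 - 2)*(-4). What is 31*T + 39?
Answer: 18391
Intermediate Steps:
Y = 28 (Y = -7*(-4) = 28)
T = 592 (T = (28 + 9)*(1 + 15) = 37*16 = 592)
31*T + 39 = 31*592 + 39 = 18352 + 39 = 18391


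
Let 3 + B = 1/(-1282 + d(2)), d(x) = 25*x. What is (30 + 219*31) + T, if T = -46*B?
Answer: 4285535/616 ≈ 6957.0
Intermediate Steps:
B = -3697/1232 (B = -3 + 1/(-1282 + 25*2) = -3 + 1/(-1282 + 50) = -3 + 1/(-1232) = -3 - 1/1232 = -3697/1232 ≈ -3.0008)
T = 85031/616 (T = -46*(-3697/1232) = 85031/616 ≈ 138.04)
(30 + 219*31) + T = (30 + 219*31) + 85031/616 = (30 + 6789) + 85031/616 = 6819 + 85031/616 = 4285535/616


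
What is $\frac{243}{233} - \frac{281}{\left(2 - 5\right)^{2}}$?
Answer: $- \frac{63286}{2097} \approx -30.179$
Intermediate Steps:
$\frac{243}{233} - \frac{281}{\left(2 - 5\right)^{2}} = 243 \cdot \frac{1}{233} - \frac{281}{\left(-3\right)^{2}} = \frac{243}{233} - \frac{281}{9} = - \frac{63286}{2097}$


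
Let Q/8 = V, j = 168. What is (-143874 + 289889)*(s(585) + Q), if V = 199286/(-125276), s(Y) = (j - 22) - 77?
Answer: 257342530585/31319 ≈ 8.2168e+6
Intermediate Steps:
s(Y) = 69 (s(Y) = (168 - 22) - 77 = 146 - 77 = 69)
V = -99643/62638 (V = 199286*(-1/125276) = -99643/62638 ≈ -1.5908)
Q = -398572/31319 (Q = 8*(-99643/62638) = -398572/31319 ≈ -12.726)
(-143874 + 289889)*(s(585) + Q) = (-143874 + 289889)*(69 - 398572/31319) = 146015*(1762439/31319) = 257342530585/31319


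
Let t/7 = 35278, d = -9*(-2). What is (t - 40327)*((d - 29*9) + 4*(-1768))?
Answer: -1511417985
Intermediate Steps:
d = 18
t = 246946 (t = 7*35278 = 246946)
(t - 40327)*((d - 29*9) + 4*(-1768)) = (246946 - 40327)*((18 - 29*9) + 4*(-1768)) = 206619*((18 - 261) - 7072) = 206619*(-243 - 7072) = 206619*(-7315) = -1511417985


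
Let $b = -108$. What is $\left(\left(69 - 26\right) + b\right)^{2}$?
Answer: $4225$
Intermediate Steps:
$\left(\left(69 - 26\right) + b\right)^{2} = \left(\left(69 - 26\right) - 108\right)^{2} = \left(43 - 108\right)^{2} = \left(-65\right)^{2} = 4225$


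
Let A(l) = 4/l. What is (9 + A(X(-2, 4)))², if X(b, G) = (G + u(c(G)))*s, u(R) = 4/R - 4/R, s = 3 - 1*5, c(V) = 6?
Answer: 289/4 ≈ 72.250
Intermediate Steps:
s = -2 (s = 3 - 5 = -2)
u(R) = 0
X(b, G) = -2*G (X(b, G) = (G + 0)*(-2) = G*(-2) = -2*G)
(9 + A(X(-2, 4)))² = (9 + 4/((-2*4)))² = (9 + 4/(-8))² = (9 + 4*(-⅛))² = (9 - ½)² = (17/2)² = 289/4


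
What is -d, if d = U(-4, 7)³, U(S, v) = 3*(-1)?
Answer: 27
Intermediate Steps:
U(S, v) = -3
d = -27 (d = (-3)³ = -27)
-d = -1*(-27) = 27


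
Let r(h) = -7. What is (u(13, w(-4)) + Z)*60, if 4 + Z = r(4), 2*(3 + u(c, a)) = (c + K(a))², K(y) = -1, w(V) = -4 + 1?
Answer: 3480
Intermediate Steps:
w(V) = -3
u(c, a) = -3 + (-1 + c)²/2 (u(c, a) = -3 + (c - 1)²/2 = -3 + (-1 + c)²/2)
Z = -11 (Z = -4 - 7 = -11)
(u(13, w(-4)) + Z)*60 = ((-3 + (-1 + 13)²/2) - 11)*60 = ((-3 + (½)*12²) - 11)*60 = ((-3 + (½)*144) - 11)*60 = ((-3 + 72) - 11)*60 = (69 - 11)*60 = 58*60 = 3480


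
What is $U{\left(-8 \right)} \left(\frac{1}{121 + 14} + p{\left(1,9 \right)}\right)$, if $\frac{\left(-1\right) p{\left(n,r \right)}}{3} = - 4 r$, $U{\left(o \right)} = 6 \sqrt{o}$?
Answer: $\frac{58324 i \sqrt{2}}{45} \approx 1832.9 i$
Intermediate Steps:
$p{\left(n,r \right)} = 12 r$ ($p{\left(n,r \right)} = - 3 \left(- 4 r\right) = 12 r$)
$U{\left(-8 \right)} \left(\frac{1}{121 + 14} + p{\left(1,9 \right)}\right) = 6 \sqrt{-8} \left(\frac{1}{121 + 14} + 12 \cdot 9\right) = 6 \cdot 2 i \sqrt{2} \left(\frac{1}{135} + 108\right) = 12 i \sqrt{2} \left(\frac{1}{135} + 108\right) = 12 i \sqrt{2} \cdot \frac{14581}{135} = \frac{58324 i \sqrt{2}}{45}$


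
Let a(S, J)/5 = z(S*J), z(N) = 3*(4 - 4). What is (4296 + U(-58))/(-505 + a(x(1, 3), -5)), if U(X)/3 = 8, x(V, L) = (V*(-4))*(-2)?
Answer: -864/101 ≈ -8.5545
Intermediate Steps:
x(V, L) = 8*V (x(V, L) = -4*V*(-2) = 8*V)
U(X) = 24 (U(X) = 3*8 = 24)
z(N) = 0 (z(N) = 3*0 = 0)
a(S, J) = 0 (a(S, J) = 5*0 = 0)
(4296 + U(-58))/(-505 + a(x(1, 3), -5)) = (4296 + 24)/(-505 + 0) = 4320/(-505) = 4320*(-1/505) = -864/101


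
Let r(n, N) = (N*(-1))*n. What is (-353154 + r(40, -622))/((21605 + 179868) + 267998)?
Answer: -328274/469471 ≈ -0.69924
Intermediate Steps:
r(n, N) = -N*n (r(n, N) = (-N)*n = -N*n)
(-353154 + r(40, -622))/((21605 + 179868) + 267998) = (-353154 - 1*(-622)*40)/((21605 + 179868) + 267998) = (-353154 + 24880)/(201473 + 267998) = -328274/469471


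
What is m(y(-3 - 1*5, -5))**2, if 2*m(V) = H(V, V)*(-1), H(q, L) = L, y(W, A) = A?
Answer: 25/4 ≈ 6.2500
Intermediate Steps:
m(V) = -V/2 (m(V) = (V*(-1))/2 = (-V)/2 = -V/2)
m(y(-3 - 1*5, -5))**2 = (-1/2*(-5))**2 = (5/2)**2 = 25/4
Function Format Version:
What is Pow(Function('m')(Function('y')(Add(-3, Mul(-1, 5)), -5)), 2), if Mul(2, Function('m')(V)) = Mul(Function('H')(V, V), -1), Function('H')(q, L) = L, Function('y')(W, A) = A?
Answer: Rational(25, 4) ≈ 6.2500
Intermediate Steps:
Function('m')(V) = Mul(Rational(-1, 2), V) (Function('m')(V) = Mul(Rational(1, 2), Mul(V, -1)) = Mul(Rational(1, 2), Mul(-1, V)) = Mul(Rational(-1, 2), V))
Pow(Function('m')(Function('y')(Add(-3, Mul(-1, 5)), -5)), 2) = Pow(Mul(Rational(-1, 2), -5), 2) = Pow(Rational(5, 2), 2) = Rational(25, 4)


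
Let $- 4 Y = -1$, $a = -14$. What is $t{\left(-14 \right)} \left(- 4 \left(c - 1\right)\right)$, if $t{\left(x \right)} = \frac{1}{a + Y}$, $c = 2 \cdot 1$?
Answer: $\frac{16}{55} \approx 0.29091$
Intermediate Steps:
$Y = \frac{1}{4}$ ($Y = \left(- \frac{1}{4}\right) \left(-1\right) = \frac{1}{4} \approx 0.25$)
$c = 2$
$t{\left(x \right)} = - \frac{4}{55}$ ($t{\left(x \right)} = \frac{1}{-14 + \frac{1}{4}} = \frac{1}{- \frac{55}{4}} = - \frac{4}{55}$)
$t{\left(-14 \right)} \left(- 4 \left(c - 1\right)\right) = - \frac{4 \left(- 4 \left(2 - 1\right)\right)}{55} = - \frac{4 \left(\left(-4\right) 1\right)}{55} = \left(- \frac{4}{55}\right) \left(-4\right) = \frac{16}{55}$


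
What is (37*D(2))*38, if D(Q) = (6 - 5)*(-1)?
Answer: -1406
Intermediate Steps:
D(Q) = -1 (D(Q) = 1*(-1) = -1)
(37*D(2))*38 = (37*(-1))*38 = -37*38 = -1406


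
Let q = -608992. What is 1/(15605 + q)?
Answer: -1/593387 ≈ -1.6852e-6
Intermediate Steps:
1/(15605 + q) = 1/(15605 - 608992) = 1/(-593387) = -1/593387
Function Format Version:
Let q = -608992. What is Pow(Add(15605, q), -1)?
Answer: Rational(-1, 593387) ≈ -1.6852e-6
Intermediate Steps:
Pow(Add(15605, q), -1) = Pow(Add(15605, -608992), -1) = Pow(-593387, -1) = Rational(-1, 593387)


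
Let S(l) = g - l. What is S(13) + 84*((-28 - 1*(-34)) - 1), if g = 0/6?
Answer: 407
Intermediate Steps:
g = 0 (g = 0*(1/6) = 0)
S(l) = -l (S(l) = 0 - l = -l)
S(13) + 84*((-28 - 1*(-34)) - 1) = -1*13 + 84*((-28 - 1*(-34)) - 1) = -13 + 84*((-28 + 34) - 1) = -13 + 84*(6 - 1) = -13 + 84*5 = -13 + 420 = 407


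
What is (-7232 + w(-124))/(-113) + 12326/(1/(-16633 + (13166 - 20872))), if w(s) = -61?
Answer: -33900276789/113 ≈ -3.0000e+8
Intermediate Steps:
(-7232 + w(-124))/(-113) + 12326/(1/(-16633 + (13166 - 20872))) = (-7232 - 61)/(-113) + 12326/(1/(-16633 + (13166 - 20872))) = -7293*(-1/113) + 12326/(1/(-16633 - 7706)) = 7293/113 + 12326/(1/(-24339)) = 7293/113 + 12326/(-1/24339) = 7293/113 + 12326*(-24339) = 7293/113 - 300002514 = -33900276789/113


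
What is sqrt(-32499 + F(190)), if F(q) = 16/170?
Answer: I*sqrt(234804595)/85 ≈ 180.27*I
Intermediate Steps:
F(q) = 8/85 (F(q) = 16*(1/170) = 8/85)
sqrt(-32499 + F(190)) = sqrt(-32499 + 8/85) = sqrt(-2762407/85) = I*sqrt(234804595)/85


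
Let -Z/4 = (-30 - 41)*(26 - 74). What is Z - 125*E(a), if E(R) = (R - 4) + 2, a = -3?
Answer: -13007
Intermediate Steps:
E(R) = -2 + R (E(R) = (-4 + R) + 2 = -2 + R)
Z = -13632 (Z = -4*(-30 - 41)*(26 - 74) = -(-284)*(-48) = -4*3408 = -13632)
Z - 125*E(a) = -13632 - 125*(-2 - 3) = -13632 - 125*(-5) = -13632 + 625 = -13007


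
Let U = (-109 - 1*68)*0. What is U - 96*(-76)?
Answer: 7296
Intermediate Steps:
U = 0 (U = (-109 - 68)*0 = -177*0 = 0)
U - 96*(-76) = 0 - 96*(-76) = 0 + 7296 = 7296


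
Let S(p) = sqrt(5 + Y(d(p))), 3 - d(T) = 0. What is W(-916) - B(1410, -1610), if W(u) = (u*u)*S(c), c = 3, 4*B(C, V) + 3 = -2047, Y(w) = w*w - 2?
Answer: 1025/2 + 1678112*sqrt(3) ≈ 2.9071e+6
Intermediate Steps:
d(T) = 3 (d(T) = 3 - 1*0 = 3 + 0 = 3)
Y(w) = -2 + w**2 (Y(w) = w**2 - 2 = -2 + w**2)
B(C, V) = -1025/2 (B(C, V) = -3/4 + (1/4)*(-2047) = -3/4 - 2047/4 = -1025/2)
S(p) = 2*sqrt(3) (S(p) = sqrt(5 + (-2 + 3**2)) = sqrt(5 + (-2 + 9)) = sqrt(5 + 7) = sqrt(12) = 2*sqrt(3))
W(u) = 2*sqrt(3)*u**2 (W(u) = (u*u)*(2*sqrt(3)) = u**2*(2*sqrt(3)) = 2*sqrt(3)*u**2)
W(-916) - B(1410, -1610) = 2*sqrt(3)*(-916)**2 - 1*(-1025/2) = 2*sqrt(3)*839056 + 1025/2 = 1678112*sqrt(3) + 1025/2 = 1025/2 + 1678112*sqrt(3)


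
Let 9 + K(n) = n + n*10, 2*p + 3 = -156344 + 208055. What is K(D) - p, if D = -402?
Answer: -30285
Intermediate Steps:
p = 25854 (p = -3/2 + (-156344 + 208055)/2 = -3/2 + (½)*51711 = -3/2 + 51711/2 = 25854)
K(n) = -9 + 11*n (K(n) = -9 + (n + n*10) = -9 + (n + 10*n) = -9 + 11*n)
K(D) - p = (-9 + 11*(-402)) - 1*25854 = (-9 - 4422) - 25854 = -4431 - 25854 = -30285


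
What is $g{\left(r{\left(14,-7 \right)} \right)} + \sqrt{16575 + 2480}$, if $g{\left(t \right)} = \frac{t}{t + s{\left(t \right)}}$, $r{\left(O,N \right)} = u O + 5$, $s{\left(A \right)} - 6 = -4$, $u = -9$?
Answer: $\frac{121}{119} + \sqrt{19055} \approx 139.06$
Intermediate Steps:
$s{\left(A \right)} = 2$ ($s{\left(A \right)} = 6 - 4 = 2$)
$r{\left(O,N \right)} = 5 - 9 O$ ($r{\left(O,N \right)} = - 9 O + 5 = 5 - 9 O$)
$g{\left(t \right)} = \frac{t}{2 + t}$ ($g{\left(t \right)} = \frac{t}{t + 2} = \frac{t}{2 + t}$)
$g{\left(r{\left(14,-7 \right)} \right)} + \sqrt{16575 + 2480} = \frac{5 - 126}{2 + \left(5 - 126\right)} + \sqrt{16575 + 2480} = \frac{5 - 126}{2 + \left(5 - 126\right)} + \sqrt{19055} = - \frac{121}{2 - 121} + \sqrt{19055} = - \frac{121}{-119} + \sqrt{19055} = \left(-121\right) \left(- \frac{1}{119}\right) + \sqrt{19055} = \frac{121}{119} + \sqrt{19055}$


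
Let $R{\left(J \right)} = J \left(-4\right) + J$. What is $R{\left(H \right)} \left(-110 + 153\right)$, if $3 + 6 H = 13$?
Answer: $-215$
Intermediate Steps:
$H = \frac{5}{3}$ ($H = - \frac{1}{2} + \frac{1}{6} \cdot 13 = - \frac{1}{2} + \frac{13}{6} = \frac{5}{3} \approx 1.6667$)
$R{\left(J \right)} = - 3 J$ ($R{\left(J \right)} = - 4 J + J = - 3 J$)
$R{\left(H \right)} \left(-110 + 153\right) = \left(-3\right) \frac{5}{3} \left(-110 + 153\right) = \left(-5\right) 43 = -215$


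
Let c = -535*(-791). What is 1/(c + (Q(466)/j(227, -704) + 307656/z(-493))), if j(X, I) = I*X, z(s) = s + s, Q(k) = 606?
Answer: 39392672/16658096278429 ≈ 2.3648e-6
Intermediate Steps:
z(s) = 2*s
c = 423185
1/(c + (Q(466)/j(227, -704) + 307656/z(-493))) = 1/(423185 + (606/((-704*227)) + 307656/((2*(-493))))) = 1/(423185 + (606/(-159808) + 307656/(-986))) = 1/(423185 + (606*(-1/159808) + 307656*(-1/986))) = 1/(423185 + (-303/79904 - 153828/493)) = 1/(423185 - 12291621891/39392672) = 1/(16658096278429/39392672) = 39392672/16658096278429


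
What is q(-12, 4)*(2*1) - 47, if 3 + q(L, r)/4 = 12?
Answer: 25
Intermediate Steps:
q(L, r) = 36 (q(L, r) = -12 + 4*12 = -12 + 48 = 36)
q(-12, 4)*(2*1) - 47 = 36*(2*1) - 47 = 36*2 - 47 = 72 - 47 = 25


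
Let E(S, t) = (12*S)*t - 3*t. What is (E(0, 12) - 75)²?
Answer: 12321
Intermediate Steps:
E(S, t) = -3*t + 12*S*t (E(S, t) = 12*S*t - 3*t = -3*t + 12*S*t)
(E(0, 12) - 75)² = (3*12*(-1 + 4*0) - 75)² = (3*12*(-1 + 0) - 75)² = (3*12*(-1) - 75)² = (-36 - 75)² = (-111)² = 12321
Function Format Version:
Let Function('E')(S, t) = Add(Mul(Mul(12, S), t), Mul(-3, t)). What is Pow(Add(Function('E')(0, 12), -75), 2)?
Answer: 12321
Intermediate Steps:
Function('E')(S, t) = Add(Mul(-3, t), Mul(12, S, t)) (Function('E')(S, t) = Add(Mul(12, S, t), Mul(-3, t)) = Add(Mul(-3, t), Mul(12, S, t)))
Pow(Add(Function('E')(0, 12), -75), 2) = Pow(Add(Mul(3, 12, Add(-1, Mul(4, 0))), -75), 2) = Pow(Add(Mul(3, 12, Add(-1, 0)), -75), 2) = Pow(Add(Mul(3, 12, -1), -75), 2) = Pow(Add(-36, -75), 2) = Pow(-111, 2) = 12321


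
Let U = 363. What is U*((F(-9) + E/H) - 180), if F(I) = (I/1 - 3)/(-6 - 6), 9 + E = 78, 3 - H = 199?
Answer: -12760539/196 ≈ -65105.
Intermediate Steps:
H = -196 (H = 3 - 1*199 = 3 - 199 = -196)
E = 69 (E = -9 + 78 = 69)
F(I) = 1/4 - I/12 (F(I) = (I*1 - 3)/(-12) = (I - 3)*(-1/12) = (-3 + I)*(-1/12) = 1/4 - I/12)
U*((F(-9) + E/H) - 180) = 363*(((1/4 - 1/12*(-9)) + 69/(-196)) - 180) = 363*(((1/4 + 3/4) + 69*(-1/196)) - 180) = 363*((1 - 69/196) - 180) = 363*(127/196 - 180) = 363*(-35153/196) = -12760539/196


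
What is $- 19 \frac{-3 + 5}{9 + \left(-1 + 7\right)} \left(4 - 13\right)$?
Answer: $\frac{114}{5} \approx 22.8$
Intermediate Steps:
$- 19 \frac{-3 + 5}{9 + \left(-1 + 7\right)} \left(4 - 13\right) = - 19 \frac{2}{9 + 6} \left(-9\right) = - 19 \cdot \frac{2}{15} \left(-9\right) = \left(-19\right) \left(- \frac{6}{5}\right) = \frac{114}{5}$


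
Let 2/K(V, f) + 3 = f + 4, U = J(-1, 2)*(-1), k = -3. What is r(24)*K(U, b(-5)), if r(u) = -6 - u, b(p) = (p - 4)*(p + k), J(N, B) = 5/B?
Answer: -60/73 ≈ -0.82192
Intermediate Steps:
U = -5/2 (U = (5/2)*(-1) = -5/2 ≈ -2.5000)
b(p) = (-4 + p)*(-3 + p) (b(p) = (p - 4)*(p - 3) = (-4 + p)*(-3 + p))
K(V, f) = 2/(1 + f) (K(V, f) = 2/(-3 + (f + 4)) = 2/(-3 + (4 + f)) = 2/(1 + f))
r(24)*K(U, b(-5)) = (-6 - 1*24)*(2/(1 + (12 + (-5)**2 - 7*(-5)))) = (-6 - 24)*(2/(1 + (12 + 25 + 35))) = -60/(1 + 72) = -60/73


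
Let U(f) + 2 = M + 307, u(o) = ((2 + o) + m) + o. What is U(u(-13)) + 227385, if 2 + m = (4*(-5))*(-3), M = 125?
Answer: 227815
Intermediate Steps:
m = 58 (m = -2 + (4*(-5))*(-3) = -2 - 20*(-3) = -2 + 60 = 58)
u(o) = 60 + 2*o (u(o) = ((2 + o) + 58) + o = (60 + o) + o = 60 + 2*o)
U(f) = 430 (U(f) = -2 + (125 + 307) = -2 + 432 = 430)
U(u(-13)) + 227385 = 430 + 227385 = 227815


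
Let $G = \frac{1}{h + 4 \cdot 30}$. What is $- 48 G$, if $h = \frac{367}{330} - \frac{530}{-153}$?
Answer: $- \frac{807840}{2096617} \approx -0.38531$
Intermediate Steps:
$h = \frac{77017}{16830}$ ($h = 367 \cdot \frac{1}{330} - - \frac{530}{153} = \frac{367}{330} + \frac{530}{153} = \frac{77017}{16830} \approx 4.5762$)
$G = \frac{16830}{2096617}$ ($G = \frac{1}{\frac{77017}{16830} + 4 \cdot 30} = \frac{1}{\frac{77017}{16830} + 120} = \frac{1}{\frac{2096617}{16830}} = \frac{16830}{2096617} \approx 0.0080272$)
$- 48 G = \left(-48\right) \frac{16830}{2096617} = - \frac{807840}{2096617}$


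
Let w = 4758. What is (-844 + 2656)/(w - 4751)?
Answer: 1812/7 ≈ 258.86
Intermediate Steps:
(-844 + 2656)/(w - 4751) = (-844 + 2656)/(4758 - 4751) = 1812/7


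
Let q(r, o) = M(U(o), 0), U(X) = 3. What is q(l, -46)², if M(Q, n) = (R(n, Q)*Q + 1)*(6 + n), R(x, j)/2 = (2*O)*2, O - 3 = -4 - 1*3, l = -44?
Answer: 324900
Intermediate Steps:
O = -4 (O = 3 + (-4 - 1*3) = 3 + (-4 - 3) = 3 - 7 = -4)
R(x, j) = -32 (R(x, j) = 2*((2*(-4))*2) = 2*(-8*2) = 2*(-16) = -32)
M(Q, n) = (1 - 32*Q)*(6 + n) (M(Q, n) = (-32*Q + 1)*(6 + n) = (1 - 32*Q)*(6 + n))
q(r, o) = -570 (q(r, o) = 6 + 0 - 192*3 - 32*3*0 = 6 + 0 - 576 + 0 = -570)
q(l, -46)² = (-570)² = 324900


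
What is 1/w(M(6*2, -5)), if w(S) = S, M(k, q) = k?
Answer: 1/12 ≈ 0.083333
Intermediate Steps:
1/w(M(6*2, -5)) = 1/(6*2) = 1/12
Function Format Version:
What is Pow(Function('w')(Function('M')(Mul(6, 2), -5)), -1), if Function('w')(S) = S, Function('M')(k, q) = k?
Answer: Rational(1, 12) ≈ 0.083333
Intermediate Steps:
Pow(Function('w')(Function('M')(Mul(6, 2), -5)), -1) = Pow(Mul(6, 2), -1) = Pow(12, -1) = Rational(1, 12)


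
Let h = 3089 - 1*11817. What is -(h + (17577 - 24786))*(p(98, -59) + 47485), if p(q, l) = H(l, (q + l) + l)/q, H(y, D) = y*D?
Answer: 37091056635/49 ≈ 7.5696e+8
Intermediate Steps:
H(y, D) = D*y
p(q, l) = l*(q + 2*l)/q (p(q, l) = (((q + l) + l)*l)/q = (((l + q) + l)*l)/q = ((q + 2*l)*l)/q = (l*(q + 2*l))/q = l*(q + 2*l)/q)
h = -8728 (h = 3089 - 11817 = -8728)
-(h + (17577 - 24786))*(p(98, -59) + 47485) = -(-8728 + (17577 - 24786))*(-59*(98 + 2*(-59))/98 + 47485) = -(-8728 - 7209)*(-59*1/98*(98 - 118) + 47485) = -(-15937)*(-59*1/98*(-20) + 47485) = -(-15937)*(590/49 + 47485) = -(-15937)*2327355/49 = -1*(-37091056635/49) = 37091056635/49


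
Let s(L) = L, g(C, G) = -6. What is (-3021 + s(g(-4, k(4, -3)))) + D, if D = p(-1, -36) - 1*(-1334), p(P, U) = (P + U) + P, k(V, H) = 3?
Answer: -1731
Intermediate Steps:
p(P, U) = U + 2*P
D = 1296 (D = (-36 + 2*(-1)) - 1*(-1334) = (-36 - 2) + 1334 = -38 + 1334 = 1296)
(-3021 + s(g(-4, k(4, -3)))) + D = (-3021 - 6) + 1296 = -3027 + 1296 = -1731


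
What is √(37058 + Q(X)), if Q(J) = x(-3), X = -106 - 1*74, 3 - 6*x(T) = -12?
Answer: √148242/2 ≈ 192.51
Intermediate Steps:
x(T) = 5/2 (x(T) = ½ - ⅙*(-12) = ½ + 2 = 5/2)
X = -180 (X = -106 - 74 = -180)
Q(J) = 5/2
√(37058 + Q(X)) = √(37058 + 5/2) = √(74121/2) = √148242/2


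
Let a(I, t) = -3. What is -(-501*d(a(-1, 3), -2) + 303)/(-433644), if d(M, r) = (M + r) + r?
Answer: 635/72274 ≈ 0.0087860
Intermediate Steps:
d(M, r) = M + 2*r
-(-501*d(a(-1, 3), -2) + 303)/(-433644) = -(-501*(-3 + 2*(-2)) + 303)/(-433644) = -(-501*(-3 - 4) + 303)*(-1)/433644 = -(-501*(-7) + 303)*(-1)/433644 = -(3507 + 303)*(-1)/433644 = -3810*(-1)/433644 = -1*(-635/72274) = 635/72274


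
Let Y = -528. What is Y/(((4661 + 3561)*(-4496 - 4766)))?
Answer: 12/1730731 ≈ 6.9335e-6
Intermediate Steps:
Y/(((4661 + 3561)*(-4496 - 4766))) = -528*1/((-4496 - 4766)*(4661 + 3561)) = -528/(8222*(-9262)) = -528/(-76152164) = -528*(-1/76152164) = 12/1730731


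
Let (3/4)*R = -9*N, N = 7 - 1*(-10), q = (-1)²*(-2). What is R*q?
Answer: 408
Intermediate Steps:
q = -2 (q = 1*(-2) = -2)
N = 17 (N = 7 + 10 = 17)
R = -204 (R = 4*(-9*17)/3 = (4/3)*(-153) = -204)
R*q = -204*(-2) = 408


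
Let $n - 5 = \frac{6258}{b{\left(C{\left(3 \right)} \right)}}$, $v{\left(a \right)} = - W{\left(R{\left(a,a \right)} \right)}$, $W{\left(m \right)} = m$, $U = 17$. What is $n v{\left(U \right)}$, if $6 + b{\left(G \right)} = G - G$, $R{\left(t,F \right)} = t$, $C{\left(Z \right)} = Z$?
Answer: $17646$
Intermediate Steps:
$v{\left(a \right)} = - a$
$b{\left(G \right)} = -6$ ($b{\left(G \right)} = -6 + \left(G - G\right) = -6 + 0 = -6$)
$n = -1038$ ($n = 5 + \frac{6258}{-6} = 5 + 6258 \left(- \frac{1}{6}\right) = 5 - 1043 = -1038$)
$n v{\left(U \right)} = - 1038 \left(\left(-1\right) 17\right) = \left(-1038\right) \left(-17\right) = 17646$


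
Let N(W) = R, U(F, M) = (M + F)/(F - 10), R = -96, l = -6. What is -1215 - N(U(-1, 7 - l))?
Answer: -1119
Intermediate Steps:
U(F, M) = (F + M)/(-10 + F)
N(W) = -96
-1215 - N(U(-1, 7 - l)) = -1215 - 1*(-96) = -1215 + 96 = -1119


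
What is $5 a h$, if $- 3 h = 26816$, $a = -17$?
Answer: $\frac{2279360}{3} \approx 7.5979 \cdot 10^{5}$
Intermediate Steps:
$h = - \frac{26816}{3}$ ($h = \left(- \frac{1}{3}\right) 26816 = - \frac{26816}{3} \approx -8938.7$)
$5 a h = 5 \left(-17\right) \left(- \frac{26816}{3}\right) = \left(-85\right) \left(- \frac{26816}{3}\right) = \frac{2279360}{3}$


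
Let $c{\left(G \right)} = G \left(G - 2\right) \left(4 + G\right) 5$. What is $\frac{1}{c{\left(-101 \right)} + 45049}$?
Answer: $- \frac{1}{5000406} \approx -1.9998 \cdot 10^{-7}$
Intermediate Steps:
$c{\left(G \right)} = 5 G \left(-2 + G\right) \left(4 + G\right)$ ($c{\left(G \right)} = G \left(-2 + G\right) \left(4 + G\right) 5 = 5 G \left(-2 + G\right) \left(4 + G\right)$)
$\frac{1}{c{\left(-101 \right)} + 45049} = \frac{1}{5 \left(-101\right) \left(-8 + \left(-101\right)^{2} + 2 \left(-101\right)\right) + 45049} = \frac{1}{5 \left(-101\right) \left(-8 + 10201 - 202\right) + 45049} = \frac{1}{5 \left(-101\right) 9991 + 45049} = \frac{1}{-5045455 + 45049} = \frac{1}{-5000406} = - \frac{1}{5000406}$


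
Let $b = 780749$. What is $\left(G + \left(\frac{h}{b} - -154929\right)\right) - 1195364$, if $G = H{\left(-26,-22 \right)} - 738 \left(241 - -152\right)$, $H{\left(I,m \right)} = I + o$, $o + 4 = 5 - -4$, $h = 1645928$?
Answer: $- \frac{1038777091082}{780749} \approx -1.3305 \cdot 10^{6}$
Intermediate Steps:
$o = 5$ ($o = -4 + \left(5 - -4\right) = -4 + \left(5 + 4\right) = -4 + 9 = 5$)
$H{\left(I,m \right)} = 5 + I$ ($H{\left(I,m \right)} = I + 5 = 5 + I$)
$G = -290055$ ($G = \left(5 - 26\right) - 738 \left(241 - -152\right) = -21 - 738 \left(241 + 152\right) = -21 - 290034 = -290055$)
$\left(G + \left(\frac{h}{b} - -154929\right)\right) - 1195364 = \left(-290055 + \left(\frac{1645928}{780749} - -154929\right)\right) - 1195364 = \left(-290055 + \left(1645928 \cdot \frac{1}{780749} + 154929\right)\right) - 1195364 = \left(-290055 + \left(\frac{1645928}{780749} + 154929\right)\right) - 1195364 = \left(-290055 + \frac{120962307749}{780749}\right) - 1195364 = - \frac{105497843446}{780749} - 1195364 = - \frac{1038777091082}{780749}$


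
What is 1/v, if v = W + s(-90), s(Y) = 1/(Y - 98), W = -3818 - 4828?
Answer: -188/1625449 ≈ -0.00011566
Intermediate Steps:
W = -8646
s(Y) = 1/(-98 + Y)
v = -1625449/188 (v = -8646 + 1/(-98 - 90) = -8646 + 1/(-188) = -8646 - 1/188 = -1625449/188 ≈ -8646.0)
1/v = 1/(-1625449/188) = -188/1625449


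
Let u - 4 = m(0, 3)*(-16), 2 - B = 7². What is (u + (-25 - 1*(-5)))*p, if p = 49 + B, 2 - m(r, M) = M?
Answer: 0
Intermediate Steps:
m(r, M) = 2 - M
B = -47 (B = 2 - 1*7² = 2 - 1*49 = 2 - 49 = -47)
u = 20 (u = 4 + (2 - 1*3)*(-16) = 4 + (2 - 3)*(-16) = 4 - 1*(-16) = 4 + 16 = 20)
p = 2 (p = 49 - 47 = 2)
(u + (-25 - 1*(-5)))*p = (20 + (-25 - 1*(-5)))*2 = (20 + (-25 + 5))*2 = (20 - 20)*2 = 0*2 = 0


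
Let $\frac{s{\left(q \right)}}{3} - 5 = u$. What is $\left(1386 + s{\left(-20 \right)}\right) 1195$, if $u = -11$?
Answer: $1634760$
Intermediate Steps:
$s{\left(q \right)} = -18$ ($s{\left(q \right)} = 15 + 3 \left(-11\right) = 15 - 33 = -18$)
$\left(1386 + s{\left(-20 \right)}\right) 1195 = \left(1386 - 18\right) 1195 = 1368 \cdot 1195 = 1634760$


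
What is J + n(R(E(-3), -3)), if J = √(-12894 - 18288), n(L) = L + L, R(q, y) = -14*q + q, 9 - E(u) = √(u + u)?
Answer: -234 + I*√31182 + 26*I*√6 ≈ -234.0 + 240.27*I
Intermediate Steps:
E(u) = 9 - √2*√u (E(u) = 9 - √(u + u) = 9 - √(2*u) = 9 - √2*√u)
R(q, y) = -13*q
n(L) = 2*L
J = I*√31182 (J = √(-31182) = I*√31182 ≈ 176.58*I)
J + n(R(E(-3), -3)) = I*√31182 + 2*(-13*(9 - √2*√(-3))) = I*√31182 + 2*(-13*(9 - √2*I*√3)) = I*√31182 + 2*(-13*(9 - I*√6)) = I*√31182 + 2*(-117 + 13*I*√6) = I*√31182 + (-234 + 26*I*√6) = -234 + I*√31182 + 26*I*√6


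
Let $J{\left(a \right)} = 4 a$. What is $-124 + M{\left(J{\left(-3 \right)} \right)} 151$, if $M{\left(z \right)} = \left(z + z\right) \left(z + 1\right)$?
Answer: $39740$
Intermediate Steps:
$M{\left(z \right)} = 2 z \left(1 + z\right)$
$-124 + M{\left(J{\left(-3 \right)} \right)} 151 = -124 + 2 \cdot 4 \left(-3\right) \left(1 + 4 \left(-3\right)\right) 151 = -124 + 2 \left(-12\right) \left(1 - 12\right) 151 = -124 + 2 \left(-12\right) \left(-11\right) 151 = -124 + 264 \cdot 151 = -124 + 39864 = 39740$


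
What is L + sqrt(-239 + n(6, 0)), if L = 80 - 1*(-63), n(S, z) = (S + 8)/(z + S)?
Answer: 143 + I*sqrt(2130)/3 ≈ 143.0 + 15.384*I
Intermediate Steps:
n(S, z) = (8 + S)/(S + z)
L = 143 (L = 80 + 63 = 143)
L + sqrt(-239 + n(6, 0)) = 143 + sqrt(-239 + (8 + 6)/(6 + 0)) = 143 + sqrt(-239 + 14/6) = 143 + sqrt(-239 + (1/6)*14) = 143 + sqrt(-239 + 7/3) = 143 + sqrt(-710/3) = 143 + I*sqrt(2130)/3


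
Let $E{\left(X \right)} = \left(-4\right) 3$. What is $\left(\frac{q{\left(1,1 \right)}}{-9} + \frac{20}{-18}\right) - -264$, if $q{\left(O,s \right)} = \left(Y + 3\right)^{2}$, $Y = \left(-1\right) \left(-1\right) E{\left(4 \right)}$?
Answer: $\frac{2285}{9} \approx 253.89$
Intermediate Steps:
$E{\left(X \right)} = -12$
$Y = -12$ ($Y = \left(-1\right) \left(-1\right) \left(-12\right) = 1 \left(-12\right) = -12$)
$q{\left(O,s \right)} = 81$ ($q{\left(O,s \right)} = \left(-12 + 3\right)^{2} = \left(-9\right)^{2} = 81$)
$\left(\frac{q{\left(1,1 \right)}}{-9} + \frac{20}{-18}\right) - -264 = \left(\frac{81}{-9} + \frac{20}{-18}\right) - -264 = \left(81 \left(- \frac{1}{9}\right) + 20 \left(- \frac{1}{18}\right)\right) + 264 = \left(-9 - \frac{10}{9}\right) + 264 = - \frac{91}{9} + 264 = \frac{2285}{9}$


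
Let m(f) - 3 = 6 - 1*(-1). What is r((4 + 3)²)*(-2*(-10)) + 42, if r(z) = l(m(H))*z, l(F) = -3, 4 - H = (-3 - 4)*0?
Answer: -2898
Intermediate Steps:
H = 4 (H = 4 - (-3 - 4)*0 = 4 - (-7)*0 = 4 - 1*0 = 4 + 0 = 4)
m(f) = 10 (m(f) = 3 + (6 - 1*(-1)) = 3 + (6 + 1) = 3 + 7 = 10)
r(z) = -3*z
r((4 + 3)²)*(-2*(-10)) + 42 = (-3*(4 + 3)²)*(-2*(-10)) + 42 = -3*7²*20 + 42 = -3*49*20 + 42 = -147*20 + 42 = -2940 + 42 = -2898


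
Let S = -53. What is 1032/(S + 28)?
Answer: -1032/25 ≈ -41.280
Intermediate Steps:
1032/(S + 28) = 1032/(-53 + 28) = 1032/(-25) = -1/25*1032 = -1032/25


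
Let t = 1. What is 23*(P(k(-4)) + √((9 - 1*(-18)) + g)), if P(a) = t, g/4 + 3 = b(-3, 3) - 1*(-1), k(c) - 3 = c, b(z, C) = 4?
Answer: 23 + 23*√35 ≈ 159.07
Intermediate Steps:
k(c) = 3 + c
g = 8 (g = -12 + 4*(4 - 1*(-1)) = -12 + 4*(4 + 1) = -12 + 4*5 = -12 + 20 = 8)
P(a) = 1
23*(P(k(-4)) + √((9 - 1*(-18)) + g)) = 23*(1 + √((9 - 1*(-18)) + 8)) = 23*(1 + √((9 + 18) + 8)) = 23*(1 + √(27 + 8)) = 23*(1 + √35) = 23 + 23*√35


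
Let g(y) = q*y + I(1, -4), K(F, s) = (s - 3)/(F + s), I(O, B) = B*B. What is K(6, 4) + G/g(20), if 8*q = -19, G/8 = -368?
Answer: 58943/630 ≈ 93.560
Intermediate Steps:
G = -2944 (G = 8*(-368) = -2944)
I(O, B) = B²
q = -19/8 (q = (⅛)*(-19) = -19/8 ≈ -2.3750)
K(F, s) = (-3 + s)/(F + s)
g(y) = 16 - 19*y/8 (g(y) = -19*y/8 + (-4)² = -19*y/8 + 16 = 16 - 19*y/8)
K(6, 4) + G/g(20) = (-3 + 4)/(6 + 4) - 2944/(16 - 19/8*20) = 1/10 - 2944/(16 - 95/2) = (⅒)*1 - 2944/(-63/2) = ⅒ - 2944*(-2/63) = ⅒ + 5888/63 = 58943/630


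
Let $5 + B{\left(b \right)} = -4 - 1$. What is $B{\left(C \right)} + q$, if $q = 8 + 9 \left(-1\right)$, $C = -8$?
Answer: $-11$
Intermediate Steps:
$B{\left(b \right)} = -10$ ($B{\left(b \right)} = -5 - 5 = -10$)
$q = -1$ ($q = 8 - 9 = -1$)
$B{\left(C \right)} + q = -10 - 1 = -11$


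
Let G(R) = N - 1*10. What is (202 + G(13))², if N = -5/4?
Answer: 582169/16 ≈ 36386.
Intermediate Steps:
N = -5/4 (N = -5*¼ = -5/4 ≈ -1.2500)
G(R) = -45/4 (G(R) = -5/4 - 1*10 = -5/4 - 10 = -45/4)
(202 + G(13))² = (202 - 45/4)² = (763/4)² = 582169/16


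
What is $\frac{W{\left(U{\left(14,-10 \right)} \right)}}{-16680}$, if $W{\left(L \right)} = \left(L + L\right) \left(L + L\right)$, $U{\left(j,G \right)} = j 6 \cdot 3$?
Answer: $- \frac{10584}{695} \approx -15.229$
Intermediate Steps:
$U{\left(j,G \right)} = 18 j$ ($U{\left(j,G \right)} = 6 j 3 = 18 j$)
$W{\left(L \right)} = 4 L^{2}$ ($W{\left(L \right)} = 2 L 2 L = 4 L^{2}$)
$\frac{W{\left(U{\left(14,-10 \right)} \right)}}{-16680} = \frac{4 \left(18 \cdot 14\right)^{2}}{-16680} = 4 \cdot 252^{2} \left(- \frac{1}{16680}\right) = 4 \cdot 63504 \left(- \frac{1}{16680}\right) = 254016 \left(- \frac{1}{16680}\right) = - \frac{10584}{695}$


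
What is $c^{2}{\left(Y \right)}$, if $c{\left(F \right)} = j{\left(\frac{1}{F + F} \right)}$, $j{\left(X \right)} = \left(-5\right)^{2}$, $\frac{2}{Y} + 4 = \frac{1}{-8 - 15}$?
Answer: $625$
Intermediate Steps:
$Y = - \frac{46}{93}$ ($Y = \frac{2}{-4 + \frac{1}{-8 - 15}} = \frac{2}{-4 + \frac{1}{-23}} = \frac{2}{-4 - \frac{1}{23}} = \frac{2}{- \frac{93}{23}} = 2 \left(- \frac{23}{93}\right) = - \frac{46}{93} \approx -0.49462$)
$j{\left(X \right)} = 25$
$c{\left(F \right)} = 25$
$c^{2}{\left(Y \right)} = 25^{2} = 625$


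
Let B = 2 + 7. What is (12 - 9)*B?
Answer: 27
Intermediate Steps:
B = 9
(12 - 9)*B = (12 - 9)*9 = 3*9 = 27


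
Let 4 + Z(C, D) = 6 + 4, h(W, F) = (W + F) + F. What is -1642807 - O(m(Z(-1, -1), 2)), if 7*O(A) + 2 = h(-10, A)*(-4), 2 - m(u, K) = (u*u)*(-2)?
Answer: -11499095/7 ≈ -1.6427e+6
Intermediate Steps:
h(W, F) = W + 2*F (h(W, F) = (F + W) + F = W + 2*F)
Z(C, D) = 6 (Z(C, D) = -4 + (6 + 4) = -4 + 10 = 6)
m(u, K) = 2 + 2*u**2 (m(u, K) = 2 - u*u*(-2) = 2 - u**2*(-2) = 2 - (-2)*u**2 = 2 + 2*u**2)
O(A) = 38/7 - 8*A/7 (O(A) = -2/7 + ((-10 + 2*A)*(-4))/7 = -2/7 + (40 - 8*A)/7 = -2/7 + (40/7 - 8*A/7) = 38/7 - 8*A/7)
-1642807 - O(m(Z(-1, -1), 2)) = -1642807 - (38/7 - 8*(2 + 2*6**2)/7) = -1642807 - (38/7 - 8*(2 + 2*36)/7) = -1642807 - (38/7 - 8*(2 + 72)/7) = -1642807 - (38/7 - 8/7*74) = -1642807 - (38/7 - 592/7) = -1642807 - 1*(-554/7) = -1642807 + 554/7 = -11499095/7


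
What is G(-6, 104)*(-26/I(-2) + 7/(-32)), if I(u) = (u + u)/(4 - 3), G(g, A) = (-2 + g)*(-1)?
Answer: 201/4 ≈ 50.250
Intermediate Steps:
G(g, A) = 2 - g
I(u) = 2*u (I(u) = (2*u)/1 = (2*u)*1 = 2*u)
G(-6, 104)*(-26/I(-2) + 7/(-32)) = (2 - 1*(-6))*(-26/(2*(-2)) + 7/(-32)) = (2 + 6)*(-26/(-4) + 7*(-1/32)) = 8*(-26*(-¼) - 7/32) = 8*(13/2 - 7/32) = 8*(201/32) = 201/4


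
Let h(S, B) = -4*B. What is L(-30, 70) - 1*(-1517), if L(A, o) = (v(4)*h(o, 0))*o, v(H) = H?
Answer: 1517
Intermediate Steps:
L(A, o) = 0 (L(A, o) = (4*(-4*0))*o = (4*0)*o = 0*o = 0)
L(-30, 70) - 1*(-1517) = 0 - 1*(-1517) = 0 + 1517 = 1517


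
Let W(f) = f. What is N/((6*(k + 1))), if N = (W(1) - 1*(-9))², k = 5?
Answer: 25/9 ≈ 2.7778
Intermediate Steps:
N = 100 (N = (1 - 1*(-9))² = (1 + 9)² = 10² = 100)
N/((6*(k + 1))) = 100/((6*(5 + 1))) = 100/((6*6)) = 100/36 = 100*(1/36) = 25/9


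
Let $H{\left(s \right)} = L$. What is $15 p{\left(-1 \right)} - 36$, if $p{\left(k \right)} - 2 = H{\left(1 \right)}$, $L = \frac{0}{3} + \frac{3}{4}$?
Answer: $\frac{21}{4} \approx 5.25$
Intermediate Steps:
$L = \frac{3}{4}$ ($L = 0 \cdot \frac{1}{3} + 3 \cdot \frac{1}{4} = 0 + \frac{3}{4} = \frac{3}{4} \approx 0.75$)
$H{\left(s \right)} = \frac{3}{4}$
$p{\left(k \right)} = \frac{11}{4}$ ($p{\left(k \right)} = 2 + \frac{3}{4} = \frac{11}{4}$)
$15 p{\left(-1 \right)} - 36 = 15 \cdot \frac{11}{4} - 36 = \frac{165}{4} - 36 = \frac{21}{4}$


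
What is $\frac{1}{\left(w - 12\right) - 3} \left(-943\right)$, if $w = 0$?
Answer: $\frac{943}{15} \approx 62.867$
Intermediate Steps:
$\frac{1}{\left(w - 12\right) - 3} \left(-943\right) = \frac{1}{\left(0 - 12\right) - 3} \left(-943\right) = \frac{1}{-12 - 3} \left(-943\right) = \frac{1}{-15} \left(-943\right) = \left(- \frac{1}{15}\right) \left(-943\right) = \frac{943}{15}$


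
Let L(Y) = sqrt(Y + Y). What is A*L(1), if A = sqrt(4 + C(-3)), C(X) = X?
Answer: sqrt(2) ≈ 1.4142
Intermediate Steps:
A = 1 (A = sqrt(4 - 3) = sqrt(1) = 1)
L(Y) = sqrt(2)*sqrt(Y) (L(Y) = sqrt(2*Y) = sqrt(2)*sqrt(Y))
A*L(1) = 1*(sqrt(2)*sqrt(1)) = 1*(sqrt(2)*1) = 1*sqrt(2) = sqrt(2)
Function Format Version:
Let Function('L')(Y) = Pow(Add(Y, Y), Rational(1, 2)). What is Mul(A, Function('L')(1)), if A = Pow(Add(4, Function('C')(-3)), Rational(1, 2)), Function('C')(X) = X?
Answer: Pow(2, Rational(1, 2)) ≈ 1.4142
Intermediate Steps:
A = 1 (A = Pow(Add(4, -3), Rational(1, 2)) = Pow(1, Rational(1, 2)) = 1)
Function('L')(Y) = Mul(Pow(2, Rational(1, 2)), Pow(Y, Rational(1, 2))) (Function('L')(Y) = Pow(Mul(2, Y), Rational(1, 2)) = Mul(Pow(2, Rational(1, 2)), Pow(Y, Rational(1, 2))))
Mul(A, Function('L')(1)) = Mul(1, Mul(Pow(2, Rational(1, 2)), Pow(1, Rational(1, 2)))) = Mul(1, Mul(Pow(2, Rational(1, 2)), 1)) = Mul(1, Pow(2, Rational(1, 2))) = Pow(2, Rational(1, 2))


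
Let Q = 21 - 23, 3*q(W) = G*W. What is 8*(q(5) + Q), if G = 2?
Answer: 32/3 ≈ 10.667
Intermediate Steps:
q(W) = 2*W/3 (q(W) = (2*W)/3 = 2*W/3)
Q = -2
8*(q(5) + Q) = 8*((2/3)*5 - 2) = 8*(10/3 - 2) = 8*(4/3) = 32/3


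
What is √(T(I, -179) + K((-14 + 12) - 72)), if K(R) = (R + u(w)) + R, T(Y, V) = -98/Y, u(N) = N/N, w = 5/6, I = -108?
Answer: 7*I*√966/18 ≈ 12.087*I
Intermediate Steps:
w = ⅚ (w = 5*(⅙) = ⅚ ≈ 0.83333)
u(N) = 1
K(R) = 1 + 2*R (K(R) = (R + 1) + R = (1 + R) + R = 1 + 2*R)
√(T(I, -179) + K((-14 + 12) - 72)) = √(-98/(-108) + (1 + 2*((-14 + 12) - 72))) = √(-98*(-1/108) + (1 + 2*(-2 - 72))) = √(49/54 + (1 + 2*(-74))) = √(49/54 + (1 - 148)) = √(49/54 - 147) = √(-7889/54) = 7*I*√966/18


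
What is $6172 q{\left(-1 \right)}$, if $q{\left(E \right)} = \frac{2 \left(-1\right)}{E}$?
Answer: $12344$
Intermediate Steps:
$q{\left(E \right)} = - \frac{2}{E}$
$6172 q{\left(-1 \right)} = 6172 \left(- \frac{2}{-1}\right) = 6172 \left(\left(-2\right) \left(-1\right)\right) = 6172 \cdot 2 = 12344$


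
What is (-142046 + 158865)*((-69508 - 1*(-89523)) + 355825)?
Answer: 6321252960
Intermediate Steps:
(-142046 + 158865)*((-69508 - 1*(-89523)) + 355825) = 16819*((-69508 + 89523) + 355825) = 16819*(20015 + 355825) = 16819*375840 = 6321252960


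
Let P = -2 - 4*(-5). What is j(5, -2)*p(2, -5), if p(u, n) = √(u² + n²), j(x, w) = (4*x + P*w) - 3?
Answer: -19*√29 ≈ -102.32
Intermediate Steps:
P = 18 (P = -2 + 20 = 18)
j(x, w) = -3 + 4*x + 18*w (j(x, w) = (4*x + 18*w) - 3 = -3 + 4*x + 18*w)
p(u, n) = √(n² + u²)
j(5, -2)*p(2, -5) = (-3 + 4*5 + 18*(-2))*√((-5)² + 2²) = (-3 + 20 - 36)*√(25 + 4) = -19*√29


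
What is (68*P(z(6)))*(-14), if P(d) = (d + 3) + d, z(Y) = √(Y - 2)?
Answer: -6664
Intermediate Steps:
z(Y) = √(-2 + Y)
P(d) = 3 + 2*d (P(d) = (3 + d) + d = 3 + 2*d)
(68*P(z(6)))*(-14) = (68*(3 + 2*√(-2 + 6)))*(-14) = (68*(3 + 2*√4))*(-14) = (68*(3 + 2*2))*(-14) = (68*(3 + 4))*(-14) = (68*7)*(-14) = 476*(-14) = -6664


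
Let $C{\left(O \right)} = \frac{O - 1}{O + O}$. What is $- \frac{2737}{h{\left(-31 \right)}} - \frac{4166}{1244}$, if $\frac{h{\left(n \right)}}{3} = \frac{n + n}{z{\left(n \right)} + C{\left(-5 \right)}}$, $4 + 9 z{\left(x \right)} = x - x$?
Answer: $- \frac{1379453}{1301535} \approx -1.0599$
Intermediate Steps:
$C{\left(O \right)} = \frac{-1 + O}{2 O}$
$z{\left(x \right)} = - \frac{4}{9}$ ($z{\left(x \right)} = - \frac{4}{9} + \frac{x - x}{9} = - \frac{4}{9} + \frac{1}{9} \cdot 0 = - \frac{4}{9} + 0 = - \frac{4}{9}$)
$h{\left(n \right)} = \frac{270 n}{7}$ ($h{\left(n \right)} = 3 \frac{n + n}{- \frac{4}{9} + \frac{-1 - 5}{2 \left(-5\right)}} = 3 \frac{2 n}{- \frac{4}{9} + \frac{1}{2} \left(- \frac{1}{5}\right) \left(-6\right)} = 3 \frac{2 n}{- \frac{4}{9} + \frac{3}{5}} = 3 \frac{2 n}{\frac{7}{45}} = 3 \cdot 2 n \frac{45}{7} = 3 \frac{90 n}{7} = \frac{270 n}{7}$)
$- \frac{2737}{h{\left(-31 \right)}} - \frac{4166}{1244} = - \frac{2737}{\frac{270}{7} \left(-31\right)} - \frac{4166}{1244} = - \frac{2737}{- \frac{8370}{7}} - \frac{2083}{622} = \left(-2737\right) \left(- \frac{7}{8370}\right) - \frac{2083}{622} = \frac{19159}{8370} - \frac{2083}{622} = - \frac{1379453}{1301535}$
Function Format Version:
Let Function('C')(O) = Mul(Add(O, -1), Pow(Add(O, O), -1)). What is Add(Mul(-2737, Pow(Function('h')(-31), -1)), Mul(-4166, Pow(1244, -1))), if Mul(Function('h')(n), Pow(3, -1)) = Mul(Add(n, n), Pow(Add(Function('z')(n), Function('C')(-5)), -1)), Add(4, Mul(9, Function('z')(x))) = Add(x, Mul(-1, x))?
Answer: Rational(-1379453, 1301535) ≈ -1.0599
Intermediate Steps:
Function('C')(O) = Mul(Rational(1, 2), Pow(O, -1), Add(-1, O)) (Function('C')(O) = Mul(Add(-1, O), Pow(Mul(2, O), -1)) = Mul(Add(-1, O), Mul(Rational(1, 2), Pow(O, -1))) = Mul(Rational(1, 2), Pow(O, -1), Add(-1, O)))
Function('z')(x) = Rational(-4, 9) (Function('z')(x) = Add(Rational(-4, 9), Mul(Rational(1, 9), Add(x, Mul(-1, x)))) = Add(Rational(-4, 9), Mul(Rational(1, 9), 0)) = Add(Rational(-4, 9), 0) = Rational(-4, 9))
Function('h')(n) = Mul(Rational(270, 7), n) (Function('h')(n) = Mul(3, Mul(Add(n, n), Pow(Add(Rational(-4, 9), Mul(Rational(1, 2), Pow(-5, -1), Add(-1, -5))), -1))) = Mul(3, Mul(Mul(2, n), Pow(Add(Rational(-4, 9), Mul(Rational(1, 2), Rational(-1, 5), -6)), -1))) = Mul(3, Mul(Mul(2, n), Pow(Add(Rational(-4, 9), Rational(3, 5)), -1))) = Mul(3, Mul(Mul(2, n), Pow(Rational(7, 45), -1))) = Mul(3, Mul(Mul(2, n), Rational(45, 7))) = Mul(3, Mul(Rational(90, 7), n)) = Mul(Rational(270, 7), n))
Add(Mul(-2737, Pow(Function('h')(-31), -1)), Mul(-4166, Pow(1244, -1))) = Add(Mul(-2737, Pow(Mul(Rational(270, 7), -31), -1)), Mul(-4166, Pow(1244, -1))) = Add(Mul(-2737, Pow(Rational(-8370, 7), -1)), Mul(-4166, Rational(1, 1244))) = Add(Mul(-2737, Rational(-7, 8370)), Rational(-2083, 622)) = Add(Rational(19159, 8370), Rational(-2083, 622)) = Rational(-1379453, 1301535)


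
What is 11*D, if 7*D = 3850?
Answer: 6050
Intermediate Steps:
D = 550 (D = (1/7)*3850 = 550)
11*D = 11*550 = 6050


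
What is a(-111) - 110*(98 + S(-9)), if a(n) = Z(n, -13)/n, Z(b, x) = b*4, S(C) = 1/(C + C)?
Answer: -96929/9 ≈ -10770.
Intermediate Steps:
S(C) = 1/(2*C)
Z(b, x) = 4*b
a(n) = 4 (a(n) = (4*n)/n = 4)
a(-111) - 110*(98 + S(-9)) = 4 - 110*(98 + (½)/(-9)) = 4 - 110*(98 + (½)*(-⅑)) = 4 - 110*(98 - 1/18) = 4 - 110*1763/18 = 4 - 1*96965/9 = 4 - 96965/9 = -96929/9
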